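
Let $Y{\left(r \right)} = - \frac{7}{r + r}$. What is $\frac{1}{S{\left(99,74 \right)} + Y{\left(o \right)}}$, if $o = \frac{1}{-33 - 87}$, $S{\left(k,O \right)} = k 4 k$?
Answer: $\frac{1}{39624} \approx 2.5237 \cdot 10^{-5}$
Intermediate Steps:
$S{\left(k,O \right)} = 4 k^{2}$ ($S{\left(k,O \right)} = 4 k k = 4 k^{2}$)
$o = - \frac{1}{120}$ ($o = \frac{1}{-120} = - \frac{1}{120} \approx -0.0083333$)
$Y{\left(r \right)} = - \frac{7}{2 r}$
$\frac{1}{S{\left(99,74 \right)} + Y{\left(o \right)}} = \frac{1}{4 \cdot 99^{2} - \frac{7}{2 \left(- \frac{1}{120}\right)}} = \frac{1}{4 \cdot 9801 - -420} = \frac{1}{39204 + 420} = \frac{1}{39624}$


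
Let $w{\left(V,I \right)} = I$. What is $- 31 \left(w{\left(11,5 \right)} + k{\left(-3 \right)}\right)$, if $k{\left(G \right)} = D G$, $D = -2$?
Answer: $-341$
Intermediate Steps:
$k{\left(G \right)} = - 2 G$
$- 31 \left(w{\left(11,5 \right)} + k{\left(-3 \right)}\right) = - 31 \left(5 - -6\right) = - 31 \left(5 + 6\right) = \left(-31\right) 11 = -341$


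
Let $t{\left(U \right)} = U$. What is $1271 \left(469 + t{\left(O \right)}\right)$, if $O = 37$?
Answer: $643126$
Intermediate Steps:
$1271 \left(469 + t{\left(O \right)}\right) = 1271 \left(469 + 37\right) = 1271 \cdot 506 = 643126$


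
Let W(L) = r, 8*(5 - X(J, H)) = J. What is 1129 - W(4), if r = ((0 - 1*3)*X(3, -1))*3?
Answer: 9365/8 ≈ 1170.6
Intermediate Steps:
X(J, H) = 5 - J/8
r = -333/8 (r = ((0 - 1*3)*(5 - 1/8*3))*3 = ((0 - 3)*(5 - 3/8))*3 = -3*37/8*3 = -111/8*3 = -333/8 ≈ -41.625)
W(L) = -333/8
1129 - W(4) = 1129 - 1*(-333/8) = 1129 + 333/8 = 9365/8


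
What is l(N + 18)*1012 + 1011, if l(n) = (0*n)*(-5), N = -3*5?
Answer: 1011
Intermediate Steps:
N = -15
l(n) = 0 (l(n) = 0*(-5) = 0)
l(N + 18)*1012 + 1011 = 0*1012 + 1011 = 0 + 1011 = 1011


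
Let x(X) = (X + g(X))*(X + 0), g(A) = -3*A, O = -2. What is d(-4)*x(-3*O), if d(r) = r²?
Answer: -1152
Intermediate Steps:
x(X) = -2*X² (x(X) = (X - 3*X)*(X + 0) = (-2*X)*X = -2*X²)
d(-4)*x(-3*O) = (-4)²*(-2*(-3*(-2))²) = 16*(-2*6²) = 16*(-2*36) = 16*(-72) = -1152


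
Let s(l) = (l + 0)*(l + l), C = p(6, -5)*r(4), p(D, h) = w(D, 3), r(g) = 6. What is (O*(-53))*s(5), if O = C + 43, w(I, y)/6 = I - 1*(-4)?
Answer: -1067950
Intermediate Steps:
w(I, y) = 24 + 6*I (w(I, y) = 6*(I - 1*(-4)) = 6*(I + 4) = 6*(4 + I) = 24 + 6*I)
p(D, h) = 24 + 6*D
C = 360 (C = (24 + 6*6)*6 = (24 + 36)*6 = 60*6 = 360)
O = 403 (O = 360 + 43 = 403)
s(l) = 2*l**2 (s(l) = l*(2*l) = 2*l**2)
(O*(-53))*s(5) = (403*(-53))*(2*5**2) = -42718*25 = -21359*50 = -1067950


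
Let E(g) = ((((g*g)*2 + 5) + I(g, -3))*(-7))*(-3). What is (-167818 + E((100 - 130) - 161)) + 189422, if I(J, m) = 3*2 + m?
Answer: 1553974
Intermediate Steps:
I(J, m) = 6 + m
E(g) = 168 + 42*g**2 (E(g) = ((((g*g)*2 + 5) + (6 - 3))*(-7))*(-3) = (((g**2*2 + 5) + 3)*(-7))*(-3) = (((2*g**2 + 5) + 3)*(-7))*(-3) = (((5 + 2*g**2) + 3)*(-7))*(-3) = ((8 + 2*g**2)*(-7))*(-3) = (-56 - 14*g**2)*(-3) = 168 + 42*g**2)
(-167818 + E((100 - 130) - 161)) + 189422 = (-167818 + (168 + 42*((100 - 130) - 161)**2)) + 189422 = (-167818 + (168 + 42*(-30 - 161)**2)) + 189422 = (-167818 + (168 + 42*(-191)**2)) + 189422 = (-167818 + (168 + 42*36481)) + 189422 = (-167818 + (168 + 1532202)) + 189422 = (-167818 + 1532370) + 189422 = 1364552 + 189422 = 1553974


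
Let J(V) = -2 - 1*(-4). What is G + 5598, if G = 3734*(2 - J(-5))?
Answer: 5598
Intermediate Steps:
J(V) = 2 (J(V) = -2 + 4 = 2)
G = 0 (G = 3734*(2 - 1*2) = 3734*(2 - 2) = 3734*0 = 0)
G + 5598 = 0 + 5598 = 5598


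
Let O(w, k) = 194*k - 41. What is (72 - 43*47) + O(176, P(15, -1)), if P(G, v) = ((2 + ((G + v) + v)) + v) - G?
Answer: -2184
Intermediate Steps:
P(G, v) = 2 + 3*v (P(G, v) = ((2 + (G + 2*v)) + v) - G = ((2 + G + 2*v) + v) - G = (2 + G + 3*v) - G = 2 + 3*v)
O(w, k) = -41 + 194*k
(72 - 43*47) + O(176, P(15, -1)) = (72 - 43*47) + (-41 + 194*(2 + 3*(-1))) = (72 - 2021) + (-41 + 194*(2 - 3)) = -1949 + (-41 + 194*(-1)) = -1949 + (-41 - 194) = -1949 - 235 = -2184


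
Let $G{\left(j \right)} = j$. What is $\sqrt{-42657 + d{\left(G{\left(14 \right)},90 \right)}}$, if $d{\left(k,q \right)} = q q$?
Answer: $i \sqrt{34557} \approx 185.9 i$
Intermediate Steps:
$d{\left(k,q \right)} = q^{2}$
$\sqrt{-42657 + d{\left(G{\left(14 \right)},90 \right)}} = \sqrt{-42657 + 90^{2}} = \sqrt{-42657 + 8100} = \sqrt{-34557} = i \sqrt{34557}$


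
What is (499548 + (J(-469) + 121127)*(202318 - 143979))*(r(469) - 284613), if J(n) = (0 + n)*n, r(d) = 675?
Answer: -5650148243512440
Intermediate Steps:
J(n) = n² (J(n) = n*n = n²)
(499548 + (J(-469) + 121127)*(202318 - 143979))*(r(469) - 284613) = (499548 + ((-469)² + 121127)*(202318 - 143979))*(675 - 284613) = (499548 + (219961 + 121127)*58339)*(-283938) = (499548 + 341088*58339)*(-283938) = (499548 + 19898732832)*(-283938) = 19899232380*(-283938) = -5650148243512440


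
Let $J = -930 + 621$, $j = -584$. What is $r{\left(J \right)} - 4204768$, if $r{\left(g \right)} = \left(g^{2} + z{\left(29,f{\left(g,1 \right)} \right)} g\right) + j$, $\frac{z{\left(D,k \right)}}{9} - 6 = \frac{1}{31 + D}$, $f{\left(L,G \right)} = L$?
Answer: $- \frac{82532067}{20} \approx -4.1266 \cdot 10^{6}$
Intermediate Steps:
$J = -309$
$z{\left(D,k \right)} = 54 + \frac{9}{31 + D}$
$r{\left(g \right)} = -584 + g^{2} + \frac{1083 g}{20}$ ($r{\left(g \right)} = \left(g^{2} + \frac{9 \left(187 + 6 \cdot 29\right)}{31 + 29} g\right) - 584 = \left(g^{2} + \frac{9 \left(187 + 174\right)}{60} g\right) - 584 = \left(g^{2} + 9 \cdot \frac{1}{60} \cdot 361 g\right) - 584 = \left(g^{2} + \frac{1083 g}{20}\right) - 584 = -584 + g^{2} + \frac{1083 g}{20}$)
$r{\left(J \right)} - 4204768 = \left(-584 + \left(-309\right)^{2} + \frac{1083}{20} \left(-309\right)\right) - 4204768 = \left(-584 + 95481 - \frac{334647}{20}\right) - 4204768 = \frac{1563293}{20} - 4204768 = - \frac{82532067}{20}$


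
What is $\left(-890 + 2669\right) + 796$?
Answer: $2575$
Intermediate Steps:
$\left(-890 + 2669\right) + 796 = 1779 + 796 = 2575$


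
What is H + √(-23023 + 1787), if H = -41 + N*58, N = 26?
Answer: 1467 + 2*I*√5309 ≈ 1467.0 + 145.73*I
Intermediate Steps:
H = 1467 (H = -41 + 26*58 = -41 + 1508 = 1467)
H + √(-23023 + 1787) = 1467 + √(-23023 + 1787) = 1467 + √(-21236) = 1467 + 2*I*√5309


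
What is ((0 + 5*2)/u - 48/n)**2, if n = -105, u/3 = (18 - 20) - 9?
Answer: 31684/1334025 ≈ 0.023751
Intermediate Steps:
u = -33 (u = 3*((18 - 20) - 9) = 3*(-2 - 9) = 3*(-11) = -33)
((0 + 5*2)/u - 48/n)**2 = ((0 + 5*2)/(-33) - 48/(-105))**2 = ((0 + 10)*(-1/33) - 48*(-1/105))**2 = (10*(-1/33) + 16/35)**2 = (-10/33 + 16/35)**2 = (178/1155)**2 = 31684/1334025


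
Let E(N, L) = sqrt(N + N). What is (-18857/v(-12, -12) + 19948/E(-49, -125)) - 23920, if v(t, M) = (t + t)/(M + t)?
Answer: -42777 - 9974*I*sqrt(2)/7 ≈ -42777.0 - 2015.1*I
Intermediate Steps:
E(N, L) = sqrt(2)*sqrt(N) (E(N, L) = sqrt(2*N) = sqrt(2)*sqrt(N))
v(t, M) = 2*t/(M + t) (v(t, M) = (2*t)/(M + t) = 2*t/(M + t))
(-18857/v(-12, -12) + 19948/E(-49, -125)) - 23920 = (-18857/1 + 19948/((sqrt(2)*sqrt(-49)))) - 23920 = (-18857/1 + 19948/((sqrt(2)*(7*I)))) - 23920 = (-18857/1 + 19948/((7*I*sqrt(2)))) - 23920 = (-18857/1 + 19948*(-I*sqrt(2)/14)) - 23920 = (-18857*1 - 9974*I*sqrt(2)/7) - 23920 = (-18857 - 9974*I*sqrt(2)/7) - 23920 = -42777 - 9974*I*sqrt(2)/7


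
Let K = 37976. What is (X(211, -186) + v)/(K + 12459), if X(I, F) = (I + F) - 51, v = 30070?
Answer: 4292/7205 ≈ 0.59570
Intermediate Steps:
X(I, F) = -51 + F + I (X(I, F) = (F + I) - 51 = -51 + F + I)
(X(211, -186) + v)/(K + 12459) = ((-51 - 186 + 211) + 30070)/(37976 + 12459) = (-26 + 30070)/50435 = 30044*(1/50435) = 4292/7205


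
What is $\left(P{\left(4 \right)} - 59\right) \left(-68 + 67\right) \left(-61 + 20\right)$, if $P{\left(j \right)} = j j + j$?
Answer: $-1599$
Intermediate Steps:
$P{\left(j \right)} = j + j^{2}$ ($P{\left(j \right)} = j^{2} + j = j + j^{2}$)
$\left(P{\left(4 \right)} - 59\right) \left(-68 + 67\right) \left(-61 + 20\right) = \left(4 \left(1 + 4\right) - 59\right) \left(-68 + 67\right) \left(-61 + 20\right) = \left(4 \cdot 5 - 59\right) \left(\left(-1\right) \left(-41\right)\right) = \left(20 - 59\right) 41 = \left(-39\right) 41 = -1599$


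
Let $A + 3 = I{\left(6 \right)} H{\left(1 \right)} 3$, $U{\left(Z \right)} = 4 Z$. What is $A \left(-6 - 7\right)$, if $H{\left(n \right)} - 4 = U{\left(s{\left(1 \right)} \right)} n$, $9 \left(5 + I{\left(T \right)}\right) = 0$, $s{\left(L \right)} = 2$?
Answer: $2379$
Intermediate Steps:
$I{\left(T \right)} = -5$ ($I{\left(T \right)} = -5 + \frac{1}{9} \cdot 0 = -5 + 0 = -5$)
$H{\left(n \right)} = 4 + 8 n$ ($H{\left(n \right)} = 4 + 4 \cdot 2 n = 4 + 8 n$)
$A = -183$ ($A = -3 + - 5 \left(4 + 8 \cdot 1\right) 3 = -3 + - 5 \left(4 + 8\right) 3 = -3 + \left(-5\right) 12 \cdot 3 = -3 - 180 = -183$)
$A \left(-6 - 7\right) = - 183 \left(-6 - 7\right) = \left(-183\right) \left(-13\right) = 2379$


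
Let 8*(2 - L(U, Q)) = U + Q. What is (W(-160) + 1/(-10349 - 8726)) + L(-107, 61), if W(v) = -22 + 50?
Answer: 2727721/76300 ≈ 35.750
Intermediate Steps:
L(U, Q) = 2 - Q/8 - U/8 (L(U, Q) = 2 - (U + Q)/8 = 2 - (Q + U)/8 = 2 + (-Q/8 - U/8) = 2 - Q/8 - U/8)
W(v) = 28
(W(-160) + 1/(-10349 - 8726)) + L(-107, 61) = (28 + 1/(-10349 - 8726)) + (2 - 1/8*61 - 1/8*(-107)) = (28 + 1/(-19075)) + (2 - 61/8 + 107/8) = (28 - 1/19075) + 31/4 = 534099/19075 + 31/4 = 2727721/76300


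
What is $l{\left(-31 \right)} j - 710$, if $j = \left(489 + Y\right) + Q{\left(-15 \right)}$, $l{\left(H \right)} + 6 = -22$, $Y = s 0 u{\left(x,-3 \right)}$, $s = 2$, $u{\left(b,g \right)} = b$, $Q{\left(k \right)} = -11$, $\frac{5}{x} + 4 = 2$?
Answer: $-14094$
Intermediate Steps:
$x = - \frac{5}{2}$ ($x = \frac{5}{-4 + 2} = \frac{5}{-2} = 5 \left(- \frac{1}{2}\right) = - \frac{5}{2} \approx -2.5$)
$Y = 0$ ($Y = 2 \cdot 0 \left(- \frac{5}{2}\right) = 0 \left(- \frac{5}{2}\right) = 0$)
$l{\left(H \right)} = -28$ ($l{\left(H \right)} = -6 - 22 = -28$)
$j = 478$ ($j = \left(489 + 0\right) - 11 = 489 - 11 = 478$)
$l{\left(-31 \right)} j - 710 = \left(-28\right) 478 - 710 = -13384 - 710 = -14094$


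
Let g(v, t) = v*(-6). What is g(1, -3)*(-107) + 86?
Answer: 728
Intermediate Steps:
g(v, t) = -6*v
g(1, -3)*(-107) + 86 = -6*1*(-107) + 86 = -6*(-107) + 86 = 642 + 86 = 728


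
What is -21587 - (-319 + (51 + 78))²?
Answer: -57687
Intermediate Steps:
-21587 - (-319 + (51 + 78))² = -21587 - (-319 + 129)² = -21587 - 1*(-190)² = -21587 - 1*36100 = -21587 - 36100 = -57687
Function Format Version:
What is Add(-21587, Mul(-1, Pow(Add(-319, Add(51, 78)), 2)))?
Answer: -57687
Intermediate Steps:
Add(-21587, Mul(-1, Pow(Add(-319, Add(51, 78)), 2))) = Add(-21587, Mul(-1, Pow(Add(-319, 129), 2))) = Add(-21587, Mul(-1, Pow(-190, 2))) = Add(-21587, Mul(-1, 36100)) = Add(-21587, -36100) = -57687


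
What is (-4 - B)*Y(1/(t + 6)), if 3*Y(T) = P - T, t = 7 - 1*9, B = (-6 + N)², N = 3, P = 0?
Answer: 13/12 ≈ 1.0833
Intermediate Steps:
B = 9 (B = (-6 + 3)² = (-3)² = 9)
t = -2 (t = 7 - 9 = -2)
Y(T) = -T/3 (Y(T) = (0 - T)/3 = (-T)/3 = -T/3)
(-4 - B)*Y(1/(t + 6)) = (-4 - 1*9)*(-1/(3*(-2 + 6))) = (-4 - 9)*(-⅓/4) = -(-13)/(3*4) = -13*(-1/12) = 13/12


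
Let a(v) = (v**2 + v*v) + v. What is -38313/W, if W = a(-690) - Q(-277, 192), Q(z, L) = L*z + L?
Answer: -12771/334834 ≈ -0.038141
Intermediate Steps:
Q(z, L) = L + L*z
a(v) = v + 2*v**2 (a(v) = (v**2 + v**2) + v = 2*v**2 + v = v + 2*v**2)
W = 1004502 (W = -690*(1 + 2*(-690)) - 192*(1 - 277) = -690*(1 - 1380) - 192*(-276) = -690*(-1379) - 1*(-52992) = 951510 + 52992 = 1004502)
-38313/W = -38313/1004502 = -38313*1/1004502 = -12771/334834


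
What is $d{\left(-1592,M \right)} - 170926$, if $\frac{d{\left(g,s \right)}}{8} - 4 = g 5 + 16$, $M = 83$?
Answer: $-234446$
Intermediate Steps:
$d{\left(g,s \right)} = 160 + 40 g$ ($d{\left(g,s \right)} = 32 + 8 \left(g 5 + 16\right) = 32 + 8 \left(5 g + 16\right) = 32 + 8 \left(16 + 5 g\right) = 32 + \left(128 + 40 g\right) = 160 + 40 g$)
$d{\left(-1592,M \right)} - 170926 = \left(160 + 40 \left(-1592\right)\right) - 170926 = \left(160 - 63680\right) - 170926 = -63520 - 170926 = -234446$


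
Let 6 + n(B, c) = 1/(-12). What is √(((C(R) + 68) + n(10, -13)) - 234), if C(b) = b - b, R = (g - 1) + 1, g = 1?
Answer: I*√6195/6 ≈ 13.118*I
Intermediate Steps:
R = 1 (R = (1 - 1) + 1 = 0 + 1 = 1)
C(b) = 0
n(B, c) = -73/12 (n(B, c) = -6 + 1/(-12) = -6 - 1/12 = -73/12)
√(((C(R) + 68) + n(10, -13)) - 234) = √(((0 + 68) - 73/12) - 234) = √((68 - 73/12) - 234) = √(743/12 - 234) = √(-2065/12) = I*√6195/6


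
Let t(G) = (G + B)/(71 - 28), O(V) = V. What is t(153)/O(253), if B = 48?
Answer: 201/10879 ≈ 0.018476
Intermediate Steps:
t(G) = 48/43 + G/43 (t(G) = (G + 48)/(71 - 28) = (48 + G)/43 = (48 + G)*(1/43) = 48/43 + G/43)
t(153)/O(253) = (48/43 + (1/43)*153)/253 = (48/43 + 153/43)*(1/253) = (201/43)*(1/253) = 201/10879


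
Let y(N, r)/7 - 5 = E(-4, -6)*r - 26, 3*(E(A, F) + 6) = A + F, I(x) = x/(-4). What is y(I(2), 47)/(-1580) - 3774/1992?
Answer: 27917/196710 ≈ 0.14192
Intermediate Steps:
I(x) = -x/4 (I(x) = x*(-¼) = -x/4)
E(A, F) = -6 + A/3 + F/3 (E(A, F) = -6 + (A + F)/3 = -6 + (A/3 + F/3) = -6 + A/3 + F/3)
y(N, r) = -147 - 196*r/3 (y(N, r) = 35 + 7*((-6 + (⅓)*(-4) + (⅓)*(-6))*r - 26) = 35 + 7*((-6 - 4/3 - 2)*r - 26) = 35 + 7*(-28*r/3 - 26) = 35 + 7*(-26 - 28*r/3) = 35 + (-182 - 196*r/3) = -147 - 196*r/3)
y(I(2), 47)/(-1580) - 3774/1992 = (-147 - 196/3*47)/(-1580) - 3774/1992 = (-147 - 9212/3)*(-1/1580) - 3774*1/1992 = -9653/3*(-1/1580) - 629/332 = 9653/4740 - 629/332 = 27917/196710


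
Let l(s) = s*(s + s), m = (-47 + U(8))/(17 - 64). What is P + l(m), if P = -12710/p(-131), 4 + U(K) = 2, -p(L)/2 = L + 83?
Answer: -13807699/106032 ≈ -130.22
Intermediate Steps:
p(L) = -166 - 2*L (p(L) = -2*(L + 83) = -2*(83 + L) = -166 - 2*L)
U(K) = -2 (U(K) = -4 + 2 = -2)
m = 49/47 (m = (-47 - 2)/(17 - 64) = -49/(-47) = -49*(-1/47) = 49/47 ≈ 1.0426)
P = -6355/48 (P = -12710/(-166 - 2*(-131)) = -12710/(-166 + 262) = -12710/96 = -12710*1/96 = -6355/48 ≈ -132.40)
l(s) = 2*s² (l(s) = s*(2*s) = 2*s²)
P + l(m) = -6355/48 + 2*(49/47)² = -6355/48 + 2*(2401/2209) = -6355/48 + 4802/2209 = -13807699/106032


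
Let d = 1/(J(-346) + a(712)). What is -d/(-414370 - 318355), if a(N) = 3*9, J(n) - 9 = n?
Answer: -1/227144750 ≈ -4.4025e-9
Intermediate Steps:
J(n) = 9 + n
a(N) = 27
d = -1/310 (d = 1/((9 - 346) + 27) = 1/(-337 + 27) = 1/(-310) = -1/310 ≈ -0.0032258)
-d/(-414370 - 318355) = -(-1)/(310*(-414370 - 318355)) = -(-1)/(310*(-732725)) = -(-1)*(-1)/(310*732725) = -1*1/227144750 = -1/227144750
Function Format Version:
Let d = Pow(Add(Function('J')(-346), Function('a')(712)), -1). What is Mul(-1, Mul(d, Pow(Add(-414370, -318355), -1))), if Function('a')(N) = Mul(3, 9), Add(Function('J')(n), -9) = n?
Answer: Rational(-1, 227144750) ≈ -4.4025e-9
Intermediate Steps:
Function('J')(n) = Add(9, n)
Function('a')(N) = 27
d = Rational(-1, 310) (d = Pow(Add(Add(9, -346), 27), -1) = Pow(Add(-337, 27), -1) = Pow(-310, -1) = Rational(-1, 310) ≈ -0.0032258)
Mul(-1, Mul(d, Pow(Add(-414370, -318355), -1))) = Mul(-1, Mul(Rational(-1, 310), Pow(Add(-414370, -318355), -1))) = Mul(-1, Mul(Rational(-1, 310), Pow(-732725, -1))) = Mul(-1, Mul(Rational(-1, 310), Rational(-1, 732725))) = Mul(-1, Rational(1, 227144750)) = Rational(-1, 227144750)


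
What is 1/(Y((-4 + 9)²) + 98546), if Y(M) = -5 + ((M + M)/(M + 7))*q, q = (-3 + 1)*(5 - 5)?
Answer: 1/98541 ≈ 1.0148e-5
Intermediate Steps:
q = 0 (q = -2*0 = 0)
Y(M) = -5 (Y(M) = -5 + ((M + M)/(M + 7))*0 = -5 + ((2*M)/(7 + M))*0 = -5 + (2*M/(7 + M))*0 = -5 + 0 = -5)
1/(Y((-4 + 9)²) + 98546) = 1/(-5 + 98546) = 1/98541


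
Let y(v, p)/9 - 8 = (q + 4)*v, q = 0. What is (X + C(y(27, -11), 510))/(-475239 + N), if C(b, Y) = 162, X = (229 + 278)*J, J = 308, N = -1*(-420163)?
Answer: -78159/27538 ≈ -2.8382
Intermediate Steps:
N = 420163
y(v, p) = 72 + 36*v (y(v, p) = 72 + 9*((0 + 4)*v) = 72 + 9*(4*v) = 72 + 36*v)
X = 156156 (X = (229 + 278)*308 = 507*308 = 156156)
(X + C(y(27, -11), 510))/(-475239 + N) = (156156 + 162)/(-475239 + 420163) = 156318/(-55076) = 156318*(-1/55076) = -78159/27538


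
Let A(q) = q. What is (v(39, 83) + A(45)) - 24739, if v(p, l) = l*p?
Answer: -21457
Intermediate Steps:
(v(39, 83) + A(45)) - 24739 = (83*39 + 45) - 24739 = (3237 + 45) - 24739 = 3282 - 24739 = -21457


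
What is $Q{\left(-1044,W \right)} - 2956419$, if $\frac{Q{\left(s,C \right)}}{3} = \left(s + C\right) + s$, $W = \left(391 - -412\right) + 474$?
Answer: $-2958852$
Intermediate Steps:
$W = 1277$ ($W = \left(391 + 412\right) + 474 = 803 + 474 = 1277$)
$Q{\left(s,C \right)} = 3 C + 6 s$ ($Q{\left(s,C \right)} = 3 \left(\left(s + C\right) + s\right) = 3 \left(\left(C + s\right) + s\right) = 3 \left(C + 2 s\right) = 3 C + 6 s$)
$Q{\left(-1044,W \right)} - 2956419 = \left(3 \cdot 1277 + 6 \left(-1044\right)\right) - 2956419 = \left(3831 - 6264\right) - 2956419 = -2433 - 2956419 = -2958852$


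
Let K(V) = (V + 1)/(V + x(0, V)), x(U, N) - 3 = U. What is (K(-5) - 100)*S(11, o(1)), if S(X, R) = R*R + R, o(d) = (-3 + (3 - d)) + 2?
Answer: -196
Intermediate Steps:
x(U, N) = 3 + U
o(d) = 2 - d (o(d) = -d + 2 = 2 - d)
S(X, R) = R + R² (S(X, R) = R² + R = R + R²)
K(V) = (1 + V)/(3 + V) (K(V) = (V + 1)/(V + (3 + 0)) = (1 + V)/(V + 3) = (1 + V)/(3 + V))
(K(-5) - 100)*S(11, o(1)) = ((1 - 5)/(3 - 5) - 100)*((2 - 1*1)*(1 + (2 - 1*1))) = (-4/(-2) - 100)*((2 - 1)*(1 + (2 - 1))) = (-½*(-4) - 100)*(1*(1 + 1)) = (2 - 100)*(1*2) = -98*2 = -196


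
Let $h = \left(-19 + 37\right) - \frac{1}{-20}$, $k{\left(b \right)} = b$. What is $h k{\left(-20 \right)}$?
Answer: $-361$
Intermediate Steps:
$h = \frac{361}{20}$ ($h = 18 - - \frac{1}{20} = 18 + \frac{1}{20} = \frac{361}{20} \approx 18.05$)
$h k{\left(-20 \right)} = \frac{361}{20} \left(-20\right) = -361$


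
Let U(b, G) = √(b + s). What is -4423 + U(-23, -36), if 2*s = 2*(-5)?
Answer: -4423 + 2*I*√7 ≈ -4423.0 + 5.2915*I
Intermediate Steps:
s = -5 (s = (2*(-5))/2 = (½)*(-10) = -5)
U(b, G) = √(-5 + b) (U(b, G) = √(b - 5) = √(-5 + b))
-4423 + U(-23, -36) = -4423 + √(-5 - 23) = -4423 + √(-28) = -4423 + 2*I*√7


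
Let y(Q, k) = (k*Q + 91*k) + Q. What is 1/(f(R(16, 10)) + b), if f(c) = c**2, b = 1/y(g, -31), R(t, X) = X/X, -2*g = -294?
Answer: 7231/7230 ≈ 1.0001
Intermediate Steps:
g = 147 (g = -1/2*(-294) = 147)
y(Q, k) = Q + 91*k + Q*k (y(Q, k) = (Q*k + 91*k) + Q = (91*k + Q*k) + Q = Q + 91*k + Q*k)
R(t, X) = 1
b = -1/7231 (b = 1/(147 + 91*(-31) + 147*(-31)) = 1/(147 - 2821 - 4557) = 1/(-7231) = -1/7231 ≈ -0.00013829)
1/(f(R(16, 10)) + b) = 1/(1**2 - 1/7231) = 1/(1 - 1/7231) = 1/(7230/7231) = 7231/7230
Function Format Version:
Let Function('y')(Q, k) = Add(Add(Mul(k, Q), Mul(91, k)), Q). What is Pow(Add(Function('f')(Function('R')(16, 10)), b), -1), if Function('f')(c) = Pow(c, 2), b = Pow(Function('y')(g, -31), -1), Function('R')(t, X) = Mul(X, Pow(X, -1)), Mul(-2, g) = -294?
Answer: Rational(7231, 7230) ≈ 1.0001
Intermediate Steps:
g = 147 (g = Mul(Rational(-1, 2), -294) = 147)
Function('y')(Q, k) = Add(Q, Mul(91, k), Mul(Q, k)) (Function('y')(Q, k) = Add(Add(Mul(Q, k), Mul(91, k)), Q) = Add(Add(Mul(91, k), Mul(Q, k)), Q) = Add(Q, Mul(91, k), Mul(Q, k)))
Function('R')(t, X) = 1
b = Rational(-1, 7231) (b = Pow(Add(147, Mul(91, -31), Mul(147, -31)), -1) = Pow(Add(147, -2821, -4557), -1) = Pow(-7231, -1) = Rational(-1, 7231) ≈ -0.00013829)
Pow(Add(Function('f')(Function('R')(16, 10)), b), -1) = Pow(Add(Pow(1, 2), Rational(-1, 7231)), -1) = Pow(Add(1, Rational(-1, 7231)), -1) = Pow(Rational(7230, 7231), -1) = Rational(7231, 7230)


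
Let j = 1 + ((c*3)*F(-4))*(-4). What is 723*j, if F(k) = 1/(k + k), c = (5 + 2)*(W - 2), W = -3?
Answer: -74469/2 ≈ -37235.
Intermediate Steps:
c = -35 (c = (5 + 2)*(-3 - 2) = 7*(-5) = -35)
F(k) = 1/(2*k)
j = -103/2 (j = 1 + ((-35*3)*((1/2)/(-4)))*(-4) = 1 - 105*(-1)/(2*4)*(-4) = 1 - 105*(-1/8)*(-4) = 1 + (105/8)*(-4) = 1 - 105/2 = -103/2 ≈ -51.500)
723*j = 723*(-103/2) = -74469/2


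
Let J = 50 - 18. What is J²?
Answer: 1024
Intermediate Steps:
J = 32
J² = 32² = 1024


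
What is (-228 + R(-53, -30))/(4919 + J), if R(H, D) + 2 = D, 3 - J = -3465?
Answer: -260/8387 ≈ -0.031000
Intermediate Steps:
J = 3468 (J = 3 - 1*(-3465) = 3 + 3465 = 3468)
R(H, D) = -2 + D
(-228 + R(-53, -30))/(4919 + J) = (-228 + (-2 - 30))/(4919 + 3468) = (-228 - 32)/8387 = -260*1/8387 = -260/8387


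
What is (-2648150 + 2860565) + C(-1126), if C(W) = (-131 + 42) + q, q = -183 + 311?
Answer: 212454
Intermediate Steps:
q = 128
C(W) = 39 (C(W) = (-131 + 42) + 128 = -89 + 128 = 39)
(-2648150 + 2860565) + C(-1126) = (-2648150 + 2860565) + 39 = 212415 + 39 = 212454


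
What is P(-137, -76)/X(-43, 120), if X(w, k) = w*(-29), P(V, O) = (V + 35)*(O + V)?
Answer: 21726/1247 ≈ 17.423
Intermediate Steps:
P(V, O) = (35 + V)*(O + V)
X(w, k) = -29*w
P(-137, -76)/X(-43, 120) = ((-137)² + 35*(-76) + 35*(-137) - 76*(-137))/((-29*(-43))) = (18769 - 2660 - 4795 + 10412)/1247 = 21726*(1/1247) = 21726/1247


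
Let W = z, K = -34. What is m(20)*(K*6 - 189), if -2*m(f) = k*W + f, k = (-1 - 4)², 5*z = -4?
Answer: 0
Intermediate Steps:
z = -⅘ (z = (⅕)*(-4) = -⅘ ≈ -0.80000)
k = 25 (k = (-5)² = 25)
W = -⅘ ≈ -0.80000
m(f) = 10 - f/2 (m(f) = -(25*(-⅘) + f)/2 = -(-20 + f)/2 = 10 - f/2)
m(20)*(K*6 - 189) = (10 - ½*20)*(-34*6 - 189) = (10 - 10)*(-204 - 189) = 0*(-393) = 0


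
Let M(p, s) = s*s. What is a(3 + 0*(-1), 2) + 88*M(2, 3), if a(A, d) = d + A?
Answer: 797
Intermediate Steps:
M(p, s) = s²
a(A, d) = A + d
a(3 + 0*(-1), 2) + 88*M(2, 3) = ((3 + 0*(-1)) + 2) + 88*3² = ((3 + 0) + 2) + 88*9 = (3 + 2) + 792 = 5 + 792 = 797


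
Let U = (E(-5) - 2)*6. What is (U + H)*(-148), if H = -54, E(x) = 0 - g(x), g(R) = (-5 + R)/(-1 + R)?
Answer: 11248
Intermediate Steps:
g(R) = (-5 + R)/(-1 + R)
E(x) = -(-5 + x)/(-1 + x) (E(x) = 0 - (-5 + x)/(-1 + x) = -(-5 + x)/(-1 + x))
U = -22 (U = ((5 - 1*(-5))/(-1 - 5) - 2)*6 = ((5 + 5)/(-6) - 2)*6 = (-⅙*10 - 2)*6 = (-5/3 - 2)*6 = -11/3*6 = -22)
(U + H)*(-148) = (-22 - 54)*(-148) = -76*(-148) = 11248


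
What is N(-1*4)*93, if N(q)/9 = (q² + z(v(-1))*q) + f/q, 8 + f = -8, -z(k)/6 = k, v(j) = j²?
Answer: 36828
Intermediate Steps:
z(k) = -6*k
f = -16 (f = -8 - 8 = -16)
N(q) = -144/q - 54*q + 9*q² (N(q) = 9*((q² + (-6*(-1)²)*q) - 16/q) = 9*((q² + (-6*1)*q) - 16/q) = 9*((q² - 6*q) - 16/q) = 9*(q² - 16/q - 6*q) = -144/q - 54*q + 9*q²)
N(-1*4)*93 = (9*(-16 + (-1*4)²*(-6 - 1*4))/((-1*4)))*93 = (9*(-16 + (-4)²*(-6 - 4))/(-4))*93 = (9*(-¼)*(-16 + 16*(-10)))*93 = (9*(-¼)*(-16 - 160))*93 = (9*(-¼)*(-176))*93 = 396*93 = 36828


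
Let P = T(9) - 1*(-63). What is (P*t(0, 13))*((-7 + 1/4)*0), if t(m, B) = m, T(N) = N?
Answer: 0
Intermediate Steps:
P = 72 (P = 9 - 1*(-63) = 9 + 63 = 72)
(P*t(0, 13))*((-7 + 1/4)*0) = (72*0)*((-7 + 1/4)*0) = 0*((-7 + ¼)*0) = 0*(-27/4*0) = 0*0 = 0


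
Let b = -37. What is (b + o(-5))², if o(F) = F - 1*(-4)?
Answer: 1444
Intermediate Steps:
o(F) = 4 + F (o(F) = F + 4 = 4 + F)
(b + o(-5))² = (-37 + (4 - 5))² = (-37 - 1)² = (-38)² = 1444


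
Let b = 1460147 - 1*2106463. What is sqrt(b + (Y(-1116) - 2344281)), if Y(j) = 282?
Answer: I*sqrt(2990315) ≈ 1729.3*I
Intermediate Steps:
b = -646316 (b = 1460147 - 2106463 = -646316)
sqrt(b + (Y(-1116) - 2344281)) = sqrt(-646316 + (282 - 2344281)) = sqrt(-646316 - 2343999) = sqrt(-2990315) = I*sqrt(2990315)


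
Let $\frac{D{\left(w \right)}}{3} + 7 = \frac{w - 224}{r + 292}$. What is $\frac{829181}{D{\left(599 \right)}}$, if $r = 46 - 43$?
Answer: $- \frac{48921679}{1014} \approx -48246.0$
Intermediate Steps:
$r = 3$
$D{\left(w \right)} = - \frac{6867}{295} + \frac{3 w}{295}$ ($D{\left(w \right)} = -21 + 3 \frac{w - 224}{3 + 292} = -21 + 3 \frac{-224 + w}{295} = -21 + 3 \left(-224 + w\right) \frac{1}{295} = -21 + 3 \left(- \frac{224}{295} + \frac{w}{295}\right) = -21 + \left(- \frac{672}{295} + \frac{3 w}{295}\right) = - \frac{6867}{295} + \frac{3 w}{295}$)
$\frac{829181}{D{\left(599 \right)}} = \frac{829181}{- \frac{6867}{295} + \frac{3}{295} \cdot 599} = \frac{829181}{- \frac{6867}{295} + \frac{1797}{295}} = \frac{829181}{- \frac{1014}{59}} = 829181 \left(- \frac{59}{1014}\right) = - \frac{48921679}{1014}$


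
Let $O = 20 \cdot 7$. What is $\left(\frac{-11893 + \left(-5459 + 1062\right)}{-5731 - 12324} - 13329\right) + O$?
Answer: $- \frac{47622221}{3611} \approx -13188.0$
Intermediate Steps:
$O = 140$
$\left(\frac{-11893 + \left(-5459 + 1062\right)}{-5731 - 12324} - 13329\right) + O = \left(\frac{-11893 + \left(-5459 + 1062\right)}{-5731 - 12324} - 13329\right) + 140 = \left(\frac{-11893 - 4397}{-18055} - 13329\right) + 140 = \left(\left(-16290\right) \left(- \frac{1}{18055}\right) - 13329\right) + 140 = \left(\frac{3258}{3611} - 13329\right) + 140 = - \frac{48127761}{3611} + 140 = - \frac{47622221}{3611}$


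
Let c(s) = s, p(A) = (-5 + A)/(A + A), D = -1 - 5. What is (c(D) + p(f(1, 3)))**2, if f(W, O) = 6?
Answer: 5041/144 ≈ 35.007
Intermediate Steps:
D = -6
p(A) = (-5 + A)/(2*A) (p(A) = (-5 + A)/((2*A)) = (-5 + A)*(1/(2*A)) = (-5 + A)/(2*A))
(c(D) + p(f(1, 3)))**2 = (-6 + (1/2)*(-5 + 6)/6)**2 = (-6 + (1/2)*(1/6)*1)**2 = (-6 + 1/12)**2 = (-71/12)**2 = 5041/144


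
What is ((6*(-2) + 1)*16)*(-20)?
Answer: 3520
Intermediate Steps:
((6*(-2) + 1)*16)*(-20) = ((-12 + 1)*16)*(-20) = -11*16*(-20) = -176*(-20) = 3520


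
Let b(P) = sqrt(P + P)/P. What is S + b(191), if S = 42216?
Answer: 42216 + sqrt(382)/191 ≈ 42216.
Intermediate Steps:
b(P) = sqrt(2)/sqrt(P) (b(P) = sqrt(2*P)/P = (sqrt(2)*sqrt(P))/P = sqrt(2)/sqrt(P))
S + b(191) = 42216 + sqrt(2)/sqrt(191) = 42216 + sqrt(2)*(sqrt(191)/191) = 42216 + sqrt(382)/191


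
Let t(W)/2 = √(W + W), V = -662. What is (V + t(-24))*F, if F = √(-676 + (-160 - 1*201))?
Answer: -8*√3111 - 662*I*√1037 ≈ -446.21 - 21318.0*I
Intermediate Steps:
t(W) = 2*√2*√W (t(W) = 2*√(W + W) = 2*√(2*W) = 2*(√2*√W) = 2*√2*√W)
F = I*√1037 (F = √(-676 + (-160 - 201)) = √(-676 - 361) = √(-1037) = I*√1037 ≈ 32.203*I)
(V + t(-24))*F = (-662 + 2*√2*√(-24))*(I*√1037) = (-662 + 2*√2*(2*I*√6))*(I*√1037) = (-662 + 8*I*√3)*(I*√1037) = I*√1037*(-662 + 8*I*√3)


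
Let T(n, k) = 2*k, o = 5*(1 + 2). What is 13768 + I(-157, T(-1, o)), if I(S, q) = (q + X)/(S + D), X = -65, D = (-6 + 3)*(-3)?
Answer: 2037699/148 ≈ 13768.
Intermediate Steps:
D = 9 (D = -3*(-3) = 9)
o = 15 (o = 5*3 = 15)
I(S, q) = (-65 + q)/(9 + S) (I(S, q) = (q - 65)/(S + 9) = (-65 + q)/(9 + S))
13768 + I(-157, T(-1, o)) = 13768 + (-65 + 2*15)/(9 - 157) = 13768 + (-65 + 30)/(-148) = 13768 - 1/148*(-35) = 13768 + 35/148 = 2037699/148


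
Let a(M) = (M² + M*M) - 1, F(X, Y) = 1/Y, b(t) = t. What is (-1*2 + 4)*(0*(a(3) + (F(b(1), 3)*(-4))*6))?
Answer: 0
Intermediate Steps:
a(M) = -1 + 2*M² (a(M) = (M² + M²) - 1 = 2*M² - 1 = -1 + 2*M²)
(-1*2 + 4)*(0*(a(3) + (F(b(1), 3)*(-4))*6)) = (-1*2 + 4)*(0*((-1 + 2*3²) + (-4/3)*6)) = (-2 + 4)*(0*((-1 + 2*9) + ((⅓)*(-4))*6)) = 2*(0*((-1 + 18) - 4/3*6)) = 2*(0*(17 - 8)) = 2*(0*9) = 2*0 = 0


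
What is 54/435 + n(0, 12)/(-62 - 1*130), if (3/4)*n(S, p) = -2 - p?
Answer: 2311/10440 ≈ 0.22136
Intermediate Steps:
n(S, p) = -8/3 - 4*p/3 (n(S, p) = 4*(-2 - p)/3 = -8/3 - 4*p/3)
54/435 + n(0, 12)/(-62 - 1*130) = 54/435 + (-8/3 - 4/3*12)/(-62 - 1*130) = 54*(1/435) + (-8/3 - 16)/(-62 - 130) = 18/145 - 56/3/(-192) = 18/145 - 56/3*(-1/192) = 18/145 + 7/72 = 2311/10440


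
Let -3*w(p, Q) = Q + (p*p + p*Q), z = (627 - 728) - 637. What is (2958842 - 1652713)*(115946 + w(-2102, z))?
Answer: -7341886946416/3 ≈ -2.4473e+12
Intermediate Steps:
z = -738 (z = -101 - 637 = -738)
w(p, Q) = -Q/3 - p²/3 - Q*p/3 (w(p, Q) = -(Q + (p*p + p*Q))/3 = -(Q + (p² + Q*p))/3 = -(Q + p² + Q*p)/3 = -Q/3 - p²/3 - Q*p/3)
(2958842 - 1652713)*(115946 + w(-2102, z)) = (2958842 - 1652713)*(115946 + (-⅓*(-738) - ⅓*(-2102)² - ⅓*(-738)*(-2102))) = 1306129*(115946 + (246 - ⅓*4418404 - 517092)) = 1306129*(115946 + (246 - 4418404/3 - 517092)) = 1306129*(115946 - 5968942/3) = 1306129*(-5621104/3) = -7341886946416/3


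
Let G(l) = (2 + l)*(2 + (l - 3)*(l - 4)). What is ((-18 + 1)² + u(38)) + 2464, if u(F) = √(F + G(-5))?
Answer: 2753 + 2*I*√46 ≈ 2753.0 + 13.565*I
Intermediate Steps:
G(l) = (2 + l)*(2 + (-4 + l)*(-3 + l)) (G(l) = (2 + l)*(2 + (-3 + l)*(-4 + l)) = (2 + l)*(2 + (-4 + l)*(-3 + l)))
u(F) = √(-222 + F) (u(F) = √(F + (28 + (-5)³ - 5*(-5)²)) = √(F + (28 - 125 - 5*25)) = √(F + (28 - 125 - 125)) = √(F - 222) = √(-222 + F))
((-18 + 1)² + u(38)) + 2464 = ((-18 + 1)² + √(-222 + 38)) + 2464 = ((-17)² + √(-184)) + 2464 = (289 + 2*I*√46) + 2464 = 2753 + 2*I*√46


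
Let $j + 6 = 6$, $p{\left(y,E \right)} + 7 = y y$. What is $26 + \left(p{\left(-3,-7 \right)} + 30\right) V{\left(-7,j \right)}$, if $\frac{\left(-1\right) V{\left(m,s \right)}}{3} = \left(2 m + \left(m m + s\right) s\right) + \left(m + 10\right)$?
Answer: $1082$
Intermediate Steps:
$p{\left(y,E \right)} = -7 + y^{2}$ ($p{\left(y,E \right)} = -7 + y y = -7 + y^{2}$)
$j = 0$ ($j = -6 + 6 = 0$)
$V{\left(m,s \right)} = -30 - 9 m - 3 s \left(s + m^{2}\right)$ ($V{\left(m,s \right)} = - 3 \left(\left(2 m + \left(m m + s\right) s\right) + \left(m + 10\right)\right) = - 3 \left(\left(2 m + \left(m^{2} + s\right) s\right) + \left(10 + m\right)\right) = - 3 \left(\left(2 m + \left(s + m^{2}\right) s\right) + \left(10 + m\right)\right) = - 3 \left(\left(2 m + s \left(s + m^{2}\right)\right) + \left(10 + m\right)\right) = - 3 \left(10 + 3 m + s \left(s + m^{2}\right)\right) = -30 - 9 m - 3 s \left(s + m^{2}\right)$)
$26 + \left(p{\left(-3,-7 \right)} + 30\right) V{\left(-7,j \right)} = 26 + \left(\left(-7 + \left(-3\right)^{2}\right) + 30\right) \left(-30 - -63 - 3 \cdot 0^{2} - 0 \left(-7\right)^{2}\right) = 26 + \left(\left(-7 + 9\right) + 30\right) \left(-30 + 63 - 0 - 0 \cdot 49\right) = 26 + \left(2 + 30\right) \left(-30 + 63 + 0 + 0\right) = 26 + 32 \cdot 33 = 26 + 1056 = 1082$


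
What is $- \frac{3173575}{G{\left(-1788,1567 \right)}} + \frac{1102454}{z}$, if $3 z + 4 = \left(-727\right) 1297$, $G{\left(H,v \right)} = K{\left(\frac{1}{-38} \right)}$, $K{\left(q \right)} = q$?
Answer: $\frac{113712597362188}{942923} \approx 1.206 \cdot 10^{8}$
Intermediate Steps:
$G{\left(H,v \right)} = - \frac{1}{38}$ ($G{\left(H,v \right)} = \frac{1}{-38} = - \frac{1}{38}$)
$z = - \frac{942923}{3}$ ($z = - \frac{4}{3} + \frac{\left(-727\right) 1297}{3} = - \frac{4}{3} + \frac{1}{3} \left(-942919\right) = - \frac{4}{3} - \frac{942919}{3} = - \frac{942923}{3} \approx -3.1431 \cdot 10^{5}$)
$- \frac{3173575}{G{\left(-1788,1567 \right)}} + \frac{1102454}{z} = - \frac{3173575}{- \frac{1}{38}} + \frac{1102454}{- \frac{942923}{3}} = \left(-3173575\right) \left(-38\right) + 1102454 \left(- \frac{3}{942923}\right) = 120595850 - \frac{3307362}{942923} = \frac{113712597362188}{942923}$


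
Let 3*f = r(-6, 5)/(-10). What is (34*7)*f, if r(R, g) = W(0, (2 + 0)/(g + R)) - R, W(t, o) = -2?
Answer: -476/15 ≈ -31.733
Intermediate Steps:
r(R, g) = -2 - R
f = -2/15 (f = ((-2 - 1*(-6))/(-10))/3 = ((-2 + 6)*(-⅒))/3 = (4*(-⅒))/3 = (⅓)*(-⅖) = -2/15 ≈ -0.13333)
(34*7)*f = (34*7)*(-2/15) = 238*(-2/15) = -476/15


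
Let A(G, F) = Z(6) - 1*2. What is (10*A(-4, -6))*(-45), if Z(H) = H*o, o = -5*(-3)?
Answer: -39600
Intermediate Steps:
o = 15
Z(H) = 15*H (Z(H) = H*15 = 15*H)
A(G, F) = 88 (A(G, F) = 15*6 - 1*2 = 90 - 2 = 88)
(10*A(-4, -6))*(-45) = (10*88)*(-45) = 880*(-45) = -39600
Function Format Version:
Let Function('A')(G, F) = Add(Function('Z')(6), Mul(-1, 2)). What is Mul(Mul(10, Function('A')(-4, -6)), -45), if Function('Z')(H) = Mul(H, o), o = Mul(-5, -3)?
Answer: -39600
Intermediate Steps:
o = 15
Function('Z')(H) = Mul(15, H) (Function('Z')(H) = Mul(H, 15) = Mul(15, H))
Function('A')(G, F) = 88 (Function('A')(G, F) = Add(Mul(15, 6), Mul(-1, 2)) = Add(90, -2) = 88)
Mul(Mul(10, Function('A')(-4, -6)), -45) = Mul(Mul(10, 88), -45) = Mul(880, -45) = -39600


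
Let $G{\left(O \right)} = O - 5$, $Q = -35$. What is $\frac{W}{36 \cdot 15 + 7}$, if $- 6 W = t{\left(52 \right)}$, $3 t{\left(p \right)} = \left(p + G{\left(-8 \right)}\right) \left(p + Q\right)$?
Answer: $- \frac{221}{3282} \approx -0.067337$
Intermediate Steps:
$G{\left(O \right)} = -5 + O$ ($G{\left(O \right)} = O - 5 = -5 + O$)
$t{\left(p \right)} = \frac{\left(-35 + p\right) \left(-13 + p\right)}{3}$ ($t{\left(p \right)} = \frac{\left(p - 13\right) \left(p - 35\right)}{3} = \frac{\left(p - 13\right) \left(-35 + p\right)}{3} = \frac{\left(-13 + p\right) \left(-35 + p\right)}{3} = \frac{\left(-35 + p\right) \left(-13 + p\right)}{3}$)
$W = - \frac{221}{6}$ ($W = - \frac{\frac{455}{3} - 832 + \frac{52^{2}}{3}}{6} = - \frac{\frac{455}{3} - 832 + \frac{1}{3} \cdot 2704}{6} = - \frac{\frac{455}{3} - 832 + \frac{2704}{3}}{6} = \left(- \frac{1}{6}\right) 221 = - \frac{221}{6} \approx -36.833$)
$\frac{W}{36 \cdot 15 + 7} = - \frac{221}{6 \left(36 \cdot 15 + 7\right)} = - \frac{221}{6 \left(540 + 7\right)} = - \frac{221}{6 \cdot 547} = \left(- \frac{221}{6}\right) \frac{1}{547} = - \frac{221}{3282}$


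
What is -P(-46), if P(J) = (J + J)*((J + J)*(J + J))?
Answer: 778688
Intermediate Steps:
P(J) = 8*J³ (P(J) = (2*J)*((2*J)*(2*J)) = (2*J)*(4*J²) = 8*J³)
-P(-46) = -8*(-46)³ = -8*(-97336) = -1*(-778688) = 778688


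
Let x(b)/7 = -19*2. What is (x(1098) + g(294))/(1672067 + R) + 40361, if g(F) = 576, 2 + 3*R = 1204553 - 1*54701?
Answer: 248867985341/6166051 ≈ 40361.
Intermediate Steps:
R = 1149850/3 (R = -2/3 + (1204553 - 1*54701)/3 = -2/3 + (1204553 - 54701)/3 = -2/3 + (1/3)*1149852 = -2/3 + 383284 = 1149850/3 ≈ 3.8328e+5)
x(b) = -266 (x(b) = 7*(-19*2) = 7*(-38) = -266)
(x(1098) + g(294))/(1672067 + R) + 40361 = (-266 + 576)/(1672067 + 1149850/3) + 40361 = 310/(6166051/3) + 40361 = 310*(3/6166051) + 40361 = 930/6166051 + 40361 = 248867985341/6166051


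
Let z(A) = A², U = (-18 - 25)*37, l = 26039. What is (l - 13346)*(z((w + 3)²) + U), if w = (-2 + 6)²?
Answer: 1633969890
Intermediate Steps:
w = 16 (w = 4² = 16)
U = -1591 (U = -43*37 = -1591)
(l - 13346)*(z((w + 3)²) + U) = (26039 - 13346)*(((16 + 3)²)² - 1591) = 12693*((19²)² - 1591) = 12693*(361² - 1591) = 12693*(130321 - 1591) = 12693*128730 = 1633969890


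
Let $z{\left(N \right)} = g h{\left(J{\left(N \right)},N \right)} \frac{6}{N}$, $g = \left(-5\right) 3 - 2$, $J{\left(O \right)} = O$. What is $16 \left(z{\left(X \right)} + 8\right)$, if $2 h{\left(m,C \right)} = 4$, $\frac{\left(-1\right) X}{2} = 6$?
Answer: $400$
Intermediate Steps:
$X = -12$ ($X = \left(-2\right) 6 = -12$)
$h{\left(m,C \right)} = 2$ ($h{\left(m,C \right)} = \frac{1}{2} \cdot 4 = 2$)
$g = -17$ ($g = -15 - 2 = -17$)
$z{\left(N \right)} = - \frac{204}{N}$ ($z{\left(N \right)} = \left(-17\right) 2 \frac{6}{N} = - 34 \frac{6}{N} = - \frac{204}{N}$)
$16 \left(z{\left(X \right)} + 8\right) = 16 \left(- \frac{204}{-12} + 8\right) = 16 \left(\left(-204\right) \left(- \frac{1}{12}\right) + 8\right) = 16 \left(17 + 8\right) = 16 \cdot 25 = 400$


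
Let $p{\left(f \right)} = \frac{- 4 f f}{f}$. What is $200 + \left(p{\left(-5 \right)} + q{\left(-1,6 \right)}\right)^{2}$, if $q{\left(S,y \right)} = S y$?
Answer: $396$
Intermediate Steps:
$p{\left(f \right)} = - 4 f$ ($p{\left(f \right)} = \frac{\left(-4\right) f^{2}}{f} = - 4 f$)
$200 + \left(p{\left(-5 \right)} + q{\left(-1,6 \right)}\right)^{2} = 200 + \left(\left(-4\right) \left(-5\right) - 6\right)^{2} = 200 + \left(20 - 6\right)^{2} = 200 + 14^{2} = 200 + 196 = 396$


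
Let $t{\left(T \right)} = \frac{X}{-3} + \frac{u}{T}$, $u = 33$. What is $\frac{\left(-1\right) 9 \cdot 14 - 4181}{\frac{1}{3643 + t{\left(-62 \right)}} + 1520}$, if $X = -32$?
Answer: $- \frac{2926533281}{1032814346} \approx -2.8336$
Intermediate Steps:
$t{\left(T \right)} = \frac{32}{3} + \frac{33}{T}$ ($t{\left(T \right)} = - \frac{32}{-3} + \frac{33}{T} = \left(-32\right) \left(- \frac{1}{3}\right) + \frac{33}{T} = \frac{32}{3} + \frac{33}{T}$)
$\frac{\left(-1\right) 9 \cdot 14 - 4181}{\frac{1}{3643 + t{\left(-62 \right)}} + 1520} = \frac{\left(-1\right) 9 \cdot 14 - 4181}{\frac{1}{3643 + \left(\frac{32}{3} + \frac{33}{-62}\right)} + 1520} = \frac{\left(-9\right) 14 - 4181}{\frac{1}{3643 + \left(\frac{32}{3} + 33 \left(- \frac{1}{62}\right)\right)} + 1520} = \frac{-126 - 4181}{\frac{1}{3643 + \left(\frac{32}{3} - \frac{33}{62}\right)} + 1520} = - \frac{4307}{\frac{1}{3643 + \frac{1885}{186}} + 1520} = - \frac{4307}{\frac{1}{\frac{679483}{186}} + 1520} = - \frac{4307}{\frac{186}{679483} + 1520} = - \frac{4307}{\frac{1032814346}{679483}} = \left(-4307\right) \frac{679483}{1032814346} = - \frac{2926533281}{1032814346}$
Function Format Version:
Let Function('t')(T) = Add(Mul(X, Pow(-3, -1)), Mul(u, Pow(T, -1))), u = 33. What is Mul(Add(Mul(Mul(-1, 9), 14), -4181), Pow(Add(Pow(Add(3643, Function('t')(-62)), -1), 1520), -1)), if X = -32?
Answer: Rational(-2926533281, 1032814346) ≈ -2.8336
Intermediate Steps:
Function('t')(T) = Add(Rational(32, 3), Mul(33, Pow(T, -1))) (Function('t')(T) = Add(Mul(-32, Pow(-3, -1)), Mul(33, Pow(T, -1))) = Add(Mul(-32, Rational(-1, 3)), Mul(33, Pow(T, -1))) = Add(Rational(32, 3), Mul(33, Pow(T, -1))))
Mul(Add(Mul(Mul(-1, 9), 14), -4181), Pow(Add(Pow(Add(3643, Function('t')(-62)), -1), 1520), -1)) = Mul(Add(Mul(Mul(-1, 9), 14), -4181), Pow(Add(Pow(Add(3643, Add(Rational(32, 3), Mul(33, Pow(-62, -1)))), -1), 1520), -1)) = Mul(Add(Mul(-9, 14), -4181), Pow(Add(Pow(Add(3643, Add(Rational(32, 3), Mul(33, Rational(-1, 62)))), -1), 1520), -1)) = Mul(Add(-126, -4181), Pow(Add(Pow(Add(3643, Add(Rational(32, 3), Rational(-33, 62))), -1), 1520), -1)) = Mul(-4307, Pow(Add(Pow(Add(3643, Rational(1885, 186)), -1), 1520), -1)) = Mul(-4307, Pow(Add(Pow(Rational(679483, 186), -1), 1520), -1)) = Mul(-4307, Pow(Add(Rational(186, 679483), 1520), -1)) = Mul(-4307, Pow(Rational(1032814346, 679483), -1)) = Mul(-4307, Rational(679483, 1032814346)) = Rational(-2926533281, 1032814346)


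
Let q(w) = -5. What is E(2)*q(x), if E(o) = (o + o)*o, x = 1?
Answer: -40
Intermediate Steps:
E(o) = 2*o² (E(o) = (2*o)*o = 2*o²)
E(2)*q(x) = (2*2²)*(-5) = (2*4)*(-5) = 8*(-5) = -40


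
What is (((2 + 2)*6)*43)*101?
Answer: 104232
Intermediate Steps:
(((2 + 2)*6)*43)*101 = ((4*6)*43)*101 = (24*43)*101 = 1032*101 = 104232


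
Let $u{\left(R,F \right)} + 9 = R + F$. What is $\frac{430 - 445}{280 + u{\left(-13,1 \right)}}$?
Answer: $- \frac{15}{259} \approx -0.057915$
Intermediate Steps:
$u{\left(R,F \right)} = -9 + F + R$ ($u{\left(R,F \right)} = -9 + \left(R + F\right) = -9 + \left(F + R\right) = -9 + F + R$)
$\frac{430 - 445}{280 + u{\left(-13,1 \right)}} = \frac{430 - 445}{280 - 21} = - \frac{15}{280 - 21} = - \frac{15}{259}$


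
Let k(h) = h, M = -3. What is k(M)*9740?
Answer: -29220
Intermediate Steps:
k(M)*9740 = -3*9740 = -29220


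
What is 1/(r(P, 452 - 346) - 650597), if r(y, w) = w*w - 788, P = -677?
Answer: -1/640149 ≈ -1.5621e-6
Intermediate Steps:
r(y, w) = -788 + w² (r(y, w) = w² - 788 = -788 + w²)
1/(r(P, 452 - 346) - 650597) = 1/((-788 + (452 - 346)²) - 650597) = 1/((-788 + 106²) - 650597) = 1/((-788 + 11236) - 650597) = 1/(10448 - 650597) = 1/(-640149) = -1/640149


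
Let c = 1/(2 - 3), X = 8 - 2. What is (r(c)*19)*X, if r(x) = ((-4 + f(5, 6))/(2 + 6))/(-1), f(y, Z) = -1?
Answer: 285/4 ≈ 71.250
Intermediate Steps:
X = 6
c = -1 (c = 1/(-1) = -1)
r(x) = 5/8 (r(x) = ((-4 - 1)/(2 + 6))/(-1) = -5/8*(-1) = 5/8)
(r(c)*19)*X = ((5/8)*19)*6 = (95/8)*6 = 285/4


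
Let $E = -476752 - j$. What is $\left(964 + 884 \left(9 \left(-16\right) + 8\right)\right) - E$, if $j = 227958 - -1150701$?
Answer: $1736151$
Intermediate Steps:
$j = 1378659$ ($j = 227958 + 1150701 = 1378659$)
$E = -1855411$ ($E = -476752 - 1378659 = -1855411$)
$\left(964 + 884 \left(9 \left(-16\right) + 8\right)\right) - E = \left(964 + 884 \left(9 \left(-16\right) + 8\right)\right) - -1855411 = \left(964 + 884 \left(-144 + 8\right)\right) + 1855411 = \left(964 + 884 \left(-136\right)\right) + 1855411 = \left(964 - 120224\right) + 1855411 = -119260 + 1855411 = 1736151$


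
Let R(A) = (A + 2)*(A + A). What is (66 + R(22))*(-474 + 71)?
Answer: -452166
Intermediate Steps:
R(A) = 2*A*(2 + A) (R(A) = (2 + A)*(2*A) = 2*A*(2 + A))
(66 + R(22))*(-474 + 71) = (66 + 2*22*(2 + 22))*(-474 + 71) = (66 + 2*22*24)*(-403) = (66 + 1056)*(-403) = 1122*(-403) = -452166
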